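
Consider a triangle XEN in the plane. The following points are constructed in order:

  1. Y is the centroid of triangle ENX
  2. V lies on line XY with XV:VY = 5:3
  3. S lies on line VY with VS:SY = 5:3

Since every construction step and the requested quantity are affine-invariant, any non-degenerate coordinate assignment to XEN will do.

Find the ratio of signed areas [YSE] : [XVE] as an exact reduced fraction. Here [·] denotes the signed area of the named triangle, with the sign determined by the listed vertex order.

Choose coordinates X = (0, 0), E = (1, 0), N = (0, 1).
1. Y is the centroid of triangle ENX ⇒ Y = (1/3, 1/3)
2. V lies on line XY with XV:VY = 5:3 ⇒ V = (5/24, 5/24)
3. S lies on line VY with VS:SY = 5:3 ⇒ S = (55/192, 55/192)
2·[YSE] = 3/64, 2·[XVE] = -5/24
[YSE]:[XVE] = 3/64:-5/24 = -9/40

[YSE]:[XVE] = -9/40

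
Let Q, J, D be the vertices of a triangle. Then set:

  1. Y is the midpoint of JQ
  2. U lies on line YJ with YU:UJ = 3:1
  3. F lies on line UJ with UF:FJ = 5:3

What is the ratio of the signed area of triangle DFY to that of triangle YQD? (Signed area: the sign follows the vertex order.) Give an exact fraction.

Assign Q = (0, 0), J = (1, 0), D = (0, 1) — the answer is frame-independent, so this choice is without loss of generality.
1. Y is the midpoint of JQ ⇒ Y = (1/2, 0)
2. U lies on line YJ with YU:UJ = 3:1 ⇒ U = (7/8, 0)
3. F lies on line UJ with UF:FJ = 5:3 ⇒ F = (61/64, 0)
2·[DFY] = -29/64, 2·[YQD] = -1/2
[DFY]:[YQD] = -29/64:-1/2 = 29/32

[DFY]:[YQD] = 29/32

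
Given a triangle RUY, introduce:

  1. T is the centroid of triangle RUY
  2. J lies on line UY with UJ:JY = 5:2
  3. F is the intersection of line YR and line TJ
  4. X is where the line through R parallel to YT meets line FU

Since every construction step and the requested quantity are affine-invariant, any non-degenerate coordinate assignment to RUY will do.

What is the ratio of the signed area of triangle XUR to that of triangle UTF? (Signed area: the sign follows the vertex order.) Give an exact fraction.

[XUR]:[UTF] = -18/5

Work in coordinates with R = (0, 0), U = (1, 0), Y = (0, 1).
1. T is the centroid of triangle RUY ⇒ T = (1/3, 1/3)
2. J lies on line UY with UJ:JY = 5:2 ⇒ J = (2/7, 5/7)
3. F is the intersection of line YR and line TJ ⇒ F = (0, 3)
4. X is where the line through R parallel to YT meets line FU ⇒ X = (3, -6)
2·[XUR] = 6, 2·[UTF] = -5/3
[XUR]:[UTF] = 6:-5/3 = -18/5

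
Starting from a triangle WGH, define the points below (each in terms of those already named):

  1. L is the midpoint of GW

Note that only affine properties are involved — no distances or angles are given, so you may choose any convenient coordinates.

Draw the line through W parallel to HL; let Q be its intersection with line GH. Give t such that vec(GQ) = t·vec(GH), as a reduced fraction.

Assign W = (0, 0), G = (1, 0), H = (0, 1) — the answer is frame-independent, so this choice is without loss of generality.
1. L is the midpoint of GW ⇒ L = (1/2, 0)
through W parallel to HL: direction (1/2, -1); meets GH at Q = (-1, 2)
Q = G + t·(H−G) with t = 2

t = 2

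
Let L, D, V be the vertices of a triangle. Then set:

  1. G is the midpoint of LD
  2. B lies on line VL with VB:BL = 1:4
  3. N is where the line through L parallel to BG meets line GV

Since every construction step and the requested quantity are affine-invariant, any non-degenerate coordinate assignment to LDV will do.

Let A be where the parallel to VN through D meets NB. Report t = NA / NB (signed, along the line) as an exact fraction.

t = -5

Assign L = (0, 0), D = (1, 0), V = (0, 1) — the answer is frame-independent, so this choice is without loss of generality.
1. G is the midpoint of LD ⇒ G = (1/2, 0)
2. B lies on line VL with VB:BL = 1:4 ⇒ B = (0, 4/5)
3. N is where the line through L parallel to BG meets line GV ⇒ N = (5/2, -4)
through D parallel to VN: direction (5/2, -5); meets NB at A = (15, -28)
A = N + t·(B−N) with t = -5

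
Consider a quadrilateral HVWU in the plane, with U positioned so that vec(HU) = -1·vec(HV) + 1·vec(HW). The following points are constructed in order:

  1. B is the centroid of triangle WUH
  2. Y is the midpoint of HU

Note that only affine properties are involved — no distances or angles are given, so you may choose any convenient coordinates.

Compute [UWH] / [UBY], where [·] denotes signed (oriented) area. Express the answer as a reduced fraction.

Set H = (0, 0), V = (1, 0), W = (0, 1), U = (-1, 1); any affine frame gives the same invariant.
1. B is the centroid of triangle WUH ⇒ B = (-1/3, 2/3)
2. Y is the midpoint of HU ⇒ Y = (-1/2, 1/2)
2·[UWH] = -1, 2·[UBY] = -1/6
[UWH]:[UBY] = -1:-1/6 = 6

[UWH]:[UBY] = 6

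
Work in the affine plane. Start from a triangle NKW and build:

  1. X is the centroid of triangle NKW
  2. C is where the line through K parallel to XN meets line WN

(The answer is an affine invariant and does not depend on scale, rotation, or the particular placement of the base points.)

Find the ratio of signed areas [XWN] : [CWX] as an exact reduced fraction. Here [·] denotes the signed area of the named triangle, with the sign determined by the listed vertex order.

Assign N = (0, 0), K = (1, 0), W = (0, 1) — the answer is frame-independent, so this choice is without loss of generality.
1. X is the centroid of triangle NKW ⇒ X = (1/3, 1/3)
2. C is where the line through K parallel to XN meets line WN ⇒ C = (0, -1)
2·[XWN] = 1/3, 2·[CWX] = -2/3
[XWN]:[CWX] = 1/3:-2/3 = -1/2

[XWN]:[CWX] = -1/2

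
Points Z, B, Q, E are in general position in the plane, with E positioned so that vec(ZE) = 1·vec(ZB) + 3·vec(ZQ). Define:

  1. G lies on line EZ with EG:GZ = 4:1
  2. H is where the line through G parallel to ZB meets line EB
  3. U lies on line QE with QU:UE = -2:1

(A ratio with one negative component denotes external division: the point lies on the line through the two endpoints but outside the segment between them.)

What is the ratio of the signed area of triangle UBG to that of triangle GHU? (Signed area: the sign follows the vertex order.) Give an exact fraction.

Assign Z = (0, 0), B = (1, 0), Q = (0, 1), E = (1, 3) — the answer is frame-independent, so this choice is without loss of generality.
1. G lies on line EZ with EG:GZ = 4:1 ⇒ G = (1/5, 3/5)
2. H is where the line through G parallel to ZB meets line EB ⇒ H = (1, 3/5)
3. U lies on line QE with QU:UE = -2:1 ⇒ U = (2, 5)
2·[UBG] = -23/5, 2·[GHU] = 88/25
[UBG]:[GHU] = -23/5:88/25 = -115/88

[UBG]:[GHU] = -115/88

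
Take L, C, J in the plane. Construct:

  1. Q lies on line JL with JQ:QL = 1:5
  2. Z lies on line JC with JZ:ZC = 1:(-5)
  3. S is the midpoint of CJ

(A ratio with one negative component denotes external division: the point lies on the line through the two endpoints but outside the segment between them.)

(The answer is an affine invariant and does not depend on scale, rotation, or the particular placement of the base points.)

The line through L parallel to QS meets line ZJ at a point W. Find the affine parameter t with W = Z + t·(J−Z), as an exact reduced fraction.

t = 13

Choose coordinates L = (0, 0), C = (1, 0), J = (0, 1).
1. Q lies on line JL with JQ:QL = 1:5 ⇒ Q = (0, 5/6)
2. Z lies on line JC with JZ:ZC = 1:(-5) ⇒ Z = (-1/4, 5/4)
3. S is the midpoint of CJ ⇒ S = (1/2, 1/2)
through L parallel to QS: direction (1/2, -1/3); meets ZJ at W = (3, -2)
W = Z + t·(J−Z) with t = 13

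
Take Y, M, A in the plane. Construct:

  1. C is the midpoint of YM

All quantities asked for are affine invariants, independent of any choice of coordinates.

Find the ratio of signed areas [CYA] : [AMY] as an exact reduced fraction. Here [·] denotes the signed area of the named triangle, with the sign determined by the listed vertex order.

[CYA]:[AMY] = 1/2

Set Y = (0, 0), M = (1, 0), A = (0, 1); any affine frame gives the same invariant.
1. C is the midpoint of YM ⇒ C = (1/2, 0)
2·[CYA] = -1/2, 2·[AMY] = -1
[CYA]:[AMY] = -1/2:-1 = 1/2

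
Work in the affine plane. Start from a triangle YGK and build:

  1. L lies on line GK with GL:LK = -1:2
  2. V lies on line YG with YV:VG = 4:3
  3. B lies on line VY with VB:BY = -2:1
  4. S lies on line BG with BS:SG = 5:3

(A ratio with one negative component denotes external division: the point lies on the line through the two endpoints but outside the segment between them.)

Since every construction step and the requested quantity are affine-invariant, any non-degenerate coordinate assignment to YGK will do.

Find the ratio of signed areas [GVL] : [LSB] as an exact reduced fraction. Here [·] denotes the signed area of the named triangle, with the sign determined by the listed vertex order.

Assign Y = (0, 0), G = (1, 0), K = (0, 1) — the answer is frame-independent, so this choice is without loss of generality.
1. L lies on line GK with GL:LK = -1:2 ⇒ L = (2, -1)
2. V lies on line YG with YV:VG = 4:3 ⇒ V = (4/7, 0)
3. B lies on line VY with VB:BY = -2:1 ⇒ B = (-4/7, 0)
4. S lies on line BG with BS:SG = 5:3 ⇒ S = (23/56, 0)
2·[GVL] = 3/7, 2·[LSB] = 55/56
[GVL]:[LSB] = 3/7:55/56 = 24/55

[GVL]:[LSB] = 24/55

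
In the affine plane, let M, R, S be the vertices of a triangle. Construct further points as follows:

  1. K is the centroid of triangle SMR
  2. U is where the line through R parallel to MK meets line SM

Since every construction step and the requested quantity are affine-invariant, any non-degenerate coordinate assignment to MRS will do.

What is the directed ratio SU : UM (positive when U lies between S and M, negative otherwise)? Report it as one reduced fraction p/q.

Set M = (0, 0), R = (1, 0), S = (0, 1); any affine frame gives the same invariant.
1. K is the centroid of triangle SMR ⇒ K = (1/3, 1/3)
2. U is where the line through R parallel to MK meets line SM ⇒ U = (0, -1)
U = S + t·(M−S) with t = 2, so SU:UM = t:(1−t) = 2:-1

SU:UM = -2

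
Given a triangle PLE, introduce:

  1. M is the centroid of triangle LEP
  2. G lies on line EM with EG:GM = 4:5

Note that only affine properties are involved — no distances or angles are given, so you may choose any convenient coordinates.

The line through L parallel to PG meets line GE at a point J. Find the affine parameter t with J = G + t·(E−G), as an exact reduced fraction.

Work in coordinates with P = (0, 0), L = (1, 0), E = (0, 1).
1. M is the centroid of triangle LEP ⇒ M = (1/3, 1/3)
2. G lies on line EM with EG:GM = 4:5 ⇒ G = (4/27, 19/27)
through L parallel to PG: direction (4/27, 19/27); meets GE at J = (23/27, -19/27)
J = G + t·(E−G) with t = -19/4

t = -19/4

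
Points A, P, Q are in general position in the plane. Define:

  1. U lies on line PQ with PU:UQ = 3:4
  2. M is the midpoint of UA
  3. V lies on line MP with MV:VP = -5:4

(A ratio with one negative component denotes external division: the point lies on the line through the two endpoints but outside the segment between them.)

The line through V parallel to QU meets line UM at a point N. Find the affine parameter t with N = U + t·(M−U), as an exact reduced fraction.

t = -4

Set A = (0, 0), P = (1, 0), Q = (0, 1); any affine frame gives the same invariant.
1. U lies on line PQ with PU:UQ = 3:4 ⇒ U = (4/7, 3/7)
2. M is the midpoint of UA ⇒ M = (2/7, 3/14)
3. V lies on line MP with MV:VP = -5:4 ⇒ V = (27/7, -6/7)
through V parallel to QU: direction (4/7, -4/7); meets UM at N = (12/7, 9/7)
N = U + t·(M−U) with t = -4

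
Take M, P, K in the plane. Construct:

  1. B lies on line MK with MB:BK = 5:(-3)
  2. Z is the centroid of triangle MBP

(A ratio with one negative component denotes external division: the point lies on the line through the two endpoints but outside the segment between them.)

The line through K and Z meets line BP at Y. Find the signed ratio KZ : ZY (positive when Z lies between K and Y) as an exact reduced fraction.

KZ:ZY = 4/5

Set M = (0, 0), P = (1, 0), K = (0, 1); any affine frame gives the same invariant.
1. B lies on line MK with MB:BK = 5:(-3) ⇒ B = (0, 5/2)
2. Z is the centroid of triangle MBP ⇒ Z = (1/3, 5/6)
line KZ meets BP at Y = (3/4, 5/8)
Z = K + t·(Y−K) with t = 4/9, so KZ:ZY = 4/9:5/9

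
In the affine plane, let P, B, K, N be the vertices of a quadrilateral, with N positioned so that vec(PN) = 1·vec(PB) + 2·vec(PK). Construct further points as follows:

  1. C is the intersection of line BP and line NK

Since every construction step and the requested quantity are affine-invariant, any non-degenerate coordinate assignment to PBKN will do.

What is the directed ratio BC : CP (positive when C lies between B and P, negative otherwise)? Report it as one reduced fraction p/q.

Work in coordinates with P = (0, 0), B = (1, 0), K = (0, 1), N = (1, 2).
1. C is the intersection of line BP and line NK ⇒ C = (-1, 0)
C = B + t·(P−B) with t = 2, so BC:CP = t:(1−t) = 2:-1

BC:CP = -2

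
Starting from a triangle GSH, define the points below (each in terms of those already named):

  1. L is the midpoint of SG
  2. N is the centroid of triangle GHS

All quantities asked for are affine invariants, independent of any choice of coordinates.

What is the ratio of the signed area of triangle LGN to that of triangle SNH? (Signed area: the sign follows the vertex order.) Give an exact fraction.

Set G = (0, 0), S = (1, 0), H = (0, 1); any affine frame gives the same invariant.
1. L is the midpoint of SG ⇒ L = (1/2, 0)
2. N is the centroid of triangle GHS ⇒ N = (1/3, 1/3)
2·[LGN] = -1/6, 2·[SNH] = -1/3
[LGN]:[SNH] = -1/6:-1/3 = 1/2

[LGN]:[SNH] = 1/2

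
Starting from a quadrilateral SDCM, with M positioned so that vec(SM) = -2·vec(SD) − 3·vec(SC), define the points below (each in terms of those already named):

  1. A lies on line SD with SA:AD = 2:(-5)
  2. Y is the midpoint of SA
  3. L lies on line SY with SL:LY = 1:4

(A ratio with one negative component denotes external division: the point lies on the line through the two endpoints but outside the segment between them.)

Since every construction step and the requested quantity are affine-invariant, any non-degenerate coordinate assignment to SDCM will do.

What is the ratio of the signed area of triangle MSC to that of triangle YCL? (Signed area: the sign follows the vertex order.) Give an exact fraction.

[MSC]:[YCL] = -15/2

Set S = (0, 0), D = (1, 0), C = (0, 1), M = (-2, -3); any affine frame gives the same invariant.
1. A lies on line SD with SA:AD = 2:(-5) ⇒ A = (-2/3, 0)
2. Y is the midpoint of SA ⇒ Y = (-1/3, 0)
3. L lies on line SY with SL:LY = 1:4 ⇒ L = (-1/15, 0)
2·[MSC] = 2, 2·[YCL] = -4/15
[MSC]:[YCL] = 2:-4/15 = -15/2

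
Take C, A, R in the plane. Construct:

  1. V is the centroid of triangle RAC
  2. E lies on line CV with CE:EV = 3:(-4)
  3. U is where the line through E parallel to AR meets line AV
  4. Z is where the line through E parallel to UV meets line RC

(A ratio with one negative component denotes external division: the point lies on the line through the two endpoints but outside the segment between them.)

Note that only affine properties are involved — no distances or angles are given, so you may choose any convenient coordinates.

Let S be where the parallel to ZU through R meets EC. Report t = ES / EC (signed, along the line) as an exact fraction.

t = 29/19

Choose coordinates C = (0, 0), A = (1, 0), R = (0, 1).
1. V is the centroid of triangle RAC ⇒ V = (1/3, 1/3)
2. E lies on line CV with CE:EV = 3:(-4) ⇒ E = (-1, -1)
3. U is where the line through E parallel to AR meets line AV ⇒ U = (-5, 3)
4. Z is where the line through E parallel to UV meets line RC ⇒ Z = (0, -3/2)
through R parallel to ZU: direction (-5, 9/2); meets EC at S = (10/19, 10/19)
S = E + t·(C−E) with t = 29/19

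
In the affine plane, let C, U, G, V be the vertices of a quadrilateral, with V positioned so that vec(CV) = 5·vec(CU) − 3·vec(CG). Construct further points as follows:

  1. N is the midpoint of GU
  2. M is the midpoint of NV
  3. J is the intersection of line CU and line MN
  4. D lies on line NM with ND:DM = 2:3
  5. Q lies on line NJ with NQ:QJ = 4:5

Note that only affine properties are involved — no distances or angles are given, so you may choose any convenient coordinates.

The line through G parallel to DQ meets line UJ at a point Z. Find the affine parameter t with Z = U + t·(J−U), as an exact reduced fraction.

Work in coordinates with C = (0, 0), U = (1, 0), G = (0, 1), V = (5, -3).
1. N is the midpoint of GU ⇒ N = (1/2, 1/2)
2. M is the midpoint of NV ⇒ M = (11/4, -5/4)
3. J is the intersection of line CU and line MN ⇒ J = (8/7, 0)
4. D lies on line NM with ND:DM = 2:3 ⇒ D = (7/5, -1/5)
5. Q lies on line NJ with NQ:QJ = 4:5 ⇒ Q = (11/14, 5/18)
through G parallel to DQ: direction (-43/70, 43/90); meets UJ at Z = (9/7, 0)
Z = U + t·(J−U) with t = 2

t = 2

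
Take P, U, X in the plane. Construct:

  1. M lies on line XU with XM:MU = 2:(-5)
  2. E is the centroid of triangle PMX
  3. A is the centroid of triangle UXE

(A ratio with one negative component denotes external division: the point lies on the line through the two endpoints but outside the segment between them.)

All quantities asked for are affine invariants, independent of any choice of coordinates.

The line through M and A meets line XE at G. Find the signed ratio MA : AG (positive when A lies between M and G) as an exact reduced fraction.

Set P = (0, 0), U = (1, 0), X = (0, 1); any affine frame gives the same invariant.
1. M lies on line XU with XM:MU = 2:(-5) ⇒ M = (-2/3, 5/3)
2. E is the centroid of triangle PMX ⇒ E = (-2/9, 8/9)
3. A is the centroid of triangle UXE ⇒ A = (7/27, 17/27)
line MA meets XE at G = (-4/81, 79/81)
A = M + t·(G−M) with t = 3/2, so MA:AG = 3/2:-1/2

MA:AG = -3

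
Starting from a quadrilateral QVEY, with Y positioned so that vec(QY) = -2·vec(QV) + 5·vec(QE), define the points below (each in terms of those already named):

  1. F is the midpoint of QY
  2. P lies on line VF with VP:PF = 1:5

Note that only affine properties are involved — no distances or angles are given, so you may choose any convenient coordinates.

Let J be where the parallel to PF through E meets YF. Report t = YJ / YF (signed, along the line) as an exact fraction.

Set Q = (0, 0), V = (1, 0), E = (0, 1), Y = (-2, 5); any affine frame gives the same invariant.
1. F is the midpoint of QY ⇒ F = (-1, 5/2)
2. P lies on line VF with VP:PF = 1:5 ⇒ P = (2/3, 5/12)
through E parallel to PF: direction (-5/3, 25/12); meets YF at J = (-4/5, 2)
J = Y + t·(F−Y) with t = 6/5

t = 6/5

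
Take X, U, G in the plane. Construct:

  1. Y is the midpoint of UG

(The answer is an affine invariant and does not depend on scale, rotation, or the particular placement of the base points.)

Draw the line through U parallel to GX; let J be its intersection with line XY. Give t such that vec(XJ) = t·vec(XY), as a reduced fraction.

t = 2

Work in coordinates with X = (0, 0), U = (1, 0), G = (0, 1).
1. Y is the midpoint of UG ⇒ Y = (1/2, 1/2)
through U parallel to GX: direction (0, -1); meets XY at J = (1, 1)
J = X + t·(Y−X) with t = 2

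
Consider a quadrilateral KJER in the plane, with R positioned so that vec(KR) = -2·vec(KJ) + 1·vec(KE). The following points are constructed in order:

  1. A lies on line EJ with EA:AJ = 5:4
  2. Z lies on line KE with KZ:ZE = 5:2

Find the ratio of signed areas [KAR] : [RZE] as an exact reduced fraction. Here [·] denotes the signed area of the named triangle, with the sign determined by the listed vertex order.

[KAR]:[RZE] = 91/36

Set K = (0, 0), J = (1, 0), E = (0, 1), R = (-2, 1); any affine frame gives the same invariant.
1. A lies on line EJ with EA:AJ = 5:4 ⇒ A = (5/9, 4/9)
2. Z lies on line KE with KZ:ZE = 5:2 ⇒ Z = (0, 5/7)
2·[KAR] = 13/9, 2·[RZE] = 4/7
[KAR]:[RZE] = 13/9:4/7 = 91/36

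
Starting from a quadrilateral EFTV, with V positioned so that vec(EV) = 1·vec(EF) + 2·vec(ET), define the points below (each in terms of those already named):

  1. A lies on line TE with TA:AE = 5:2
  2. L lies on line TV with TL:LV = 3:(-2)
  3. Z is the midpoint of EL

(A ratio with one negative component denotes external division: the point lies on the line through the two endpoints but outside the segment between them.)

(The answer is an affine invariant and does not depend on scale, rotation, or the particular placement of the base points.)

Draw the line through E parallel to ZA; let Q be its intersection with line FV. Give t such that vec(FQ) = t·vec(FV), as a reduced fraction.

Set E = (0, 0), F = (1, 0), T = (0, 1), V = (1, 2); any affine frame gives the same invariant.
1. A lies on line TE with TA:AE = 5:2 ⇒ A = (0, 2/7)
2. L lies on line TV with TL:LV = 3:(-2) ⇒ L = (3, 4)
3. Z is the midpoint of EL ⇒ Z = (3/2, 2)
through E parallel to ZA: direction (-3/2, -12/7); meets FV at Q = (1, 8/7)
Q = F + t·(V−F) with t = 4/7

t = 4/7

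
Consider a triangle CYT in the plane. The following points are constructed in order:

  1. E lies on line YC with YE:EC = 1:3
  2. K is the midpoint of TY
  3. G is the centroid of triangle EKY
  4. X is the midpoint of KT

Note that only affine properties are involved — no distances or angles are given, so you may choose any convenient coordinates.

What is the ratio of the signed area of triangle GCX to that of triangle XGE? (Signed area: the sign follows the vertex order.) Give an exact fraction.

[GCX]:[XGE] = 25/4

Assign C = (0, 0), Y = (1, 0), T = (0, 1) — the answer is frame-independent, so this choice is without loss of generality.
1. E lies on line YC with YE:EC = 1:3 ⇒ E = (3/4, 0)
2. K is the midpoint of TY ⇒ K = (1/2, 1/2)
3. G is the centroid of triangle EKY ⇒ G = (3/4, 1/6)
4. X is the midpoint of KT ⇒ X = (1/4, 3/4)
2·[GCX] = -25/48, 2·[XGE] = -1/12
[GCX]:[XGE] = -25/48:-1/12 = 25/4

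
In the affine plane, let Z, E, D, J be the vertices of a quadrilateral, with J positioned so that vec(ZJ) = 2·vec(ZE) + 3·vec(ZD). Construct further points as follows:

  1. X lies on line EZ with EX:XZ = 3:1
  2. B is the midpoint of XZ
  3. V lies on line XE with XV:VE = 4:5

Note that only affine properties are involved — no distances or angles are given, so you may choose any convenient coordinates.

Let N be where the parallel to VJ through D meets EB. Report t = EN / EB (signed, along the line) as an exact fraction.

Assign Z = (0, 0), E = (1, 0), D = (0, 1), J = (2, 3) — the answer is frame-independent, so this choice is without loss of generality.
1. X lies on line EZ with EX:XZ = 3:1 ⇒ X = (1/4, 0)
2. B is the midpoint of XZ ⇒ B = (1/8, 0)
3. V lies on line XE with XV:VE = 4:5 ⇒ V = (7/12, 0)
through D parallel to VJ: direction (17/12, 3); meets EB at N = (-17/36, 0)
N = E + t·(B−E) with t = 106/63

t = 106/63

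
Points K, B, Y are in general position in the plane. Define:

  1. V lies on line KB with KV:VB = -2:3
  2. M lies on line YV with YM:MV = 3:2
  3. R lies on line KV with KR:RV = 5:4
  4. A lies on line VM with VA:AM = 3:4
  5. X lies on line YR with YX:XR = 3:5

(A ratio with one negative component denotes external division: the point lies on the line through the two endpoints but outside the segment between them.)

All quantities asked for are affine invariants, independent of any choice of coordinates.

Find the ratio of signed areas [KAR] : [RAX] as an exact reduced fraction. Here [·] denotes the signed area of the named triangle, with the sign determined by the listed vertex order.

[KAR]:[RAX] = -12/29

Choose coordinates K = (0, 0), B = (1, 0), Y = (0, 1).
1. V lies on line KB with KV:VB = -2:3 ⇒ V = (-2, 0)
2. M lies on line YV with YM:MV = 3:2 ⇒ M = (-6/5, 2/5)
3. R lies on line KV with KR:RV = 5:4 ⇒ R = (-10/9, 0)
4. A lies on line VM with VA:AM = 3:4 ⇒ A = (-58/35, 6/35)
5. X lies on line YR with YX:XR = 3:5 ⇒ X = (-5/12, 5/8)
2·[KAR] = 4/21, 2·[RAX] = -29/63
[KAR]:[RAX] = 4/21:-29/63 = -12/29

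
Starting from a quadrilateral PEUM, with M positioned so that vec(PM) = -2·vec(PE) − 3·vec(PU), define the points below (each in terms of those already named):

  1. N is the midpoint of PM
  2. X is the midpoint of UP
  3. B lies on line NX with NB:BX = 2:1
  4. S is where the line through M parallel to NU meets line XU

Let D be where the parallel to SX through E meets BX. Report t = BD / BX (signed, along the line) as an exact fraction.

Work in coordinates with P = (0, 0), E = (1, 0), U = (0, 1), M = (-2, -3).
1. N is the midpoint of PM ⇒ N = (-1, -3/2)
2. X is the midpoint of UP ⇒ X = (0, 1/2)
3. B lies on line NX with NB:BX = 2:1 ⇒ B = (-1/3, -1/6)
4. S is where the line through M parallel to NU meets line XU ⇒ S = (0, 2)
through E parallel to SX: direction (0, -3/2); meets BX at D = (1, 5/2)
D = B + t·(X−B) with t = 4

t = 4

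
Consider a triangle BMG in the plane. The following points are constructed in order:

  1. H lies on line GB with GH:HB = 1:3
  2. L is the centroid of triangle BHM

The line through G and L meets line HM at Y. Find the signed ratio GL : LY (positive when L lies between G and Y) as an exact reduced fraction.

Choose coordinates B = (0, 0), M = (1, 0), G = (0, 1).
1. H lies on line GB with GH:HB = 1:3 ⇒ H = (0, 3/4)
2. L is the centroid of triangle BHM ⇒ L = (1/3, 1/4)
line GL meets HM at Y = (1/6, 5/8)
L = G + t·(Y−G) with t = 2, so GL:LY = 2:-1

GL:LY = -2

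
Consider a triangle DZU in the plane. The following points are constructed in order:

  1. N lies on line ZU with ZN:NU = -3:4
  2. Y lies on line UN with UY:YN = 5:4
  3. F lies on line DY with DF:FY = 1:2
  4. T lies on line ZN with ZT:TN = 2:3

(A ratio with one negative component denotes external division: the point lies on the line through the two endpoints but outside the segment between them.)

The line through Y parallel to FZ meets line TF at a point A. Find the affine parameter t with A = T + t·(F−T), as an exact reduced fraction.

Choose coordinates D = (0, 0), Z = (1, 0), U = (0, 1).
1. N lies on line ZU with ZN:NU = -3:4 ⇒ N = (4, -3)
2. Y lies on line UN with UY:YN = 5:4 ⇒ Y = (20/9, -11/9)
3. F lies on line DY with DF:FY = 1:2 ⇒ F = (20/27, -11/27)
4. T lies on line ZN with ZT:TN = 2:3 ⇒ T = (11/5, -6/5)
through Y parallel to FZ: direction (7/27, 11/27); meets TF at A = (3247/1458, -1771/1458)
A = T + t·(F−T) with t = -1/54

t = -1/54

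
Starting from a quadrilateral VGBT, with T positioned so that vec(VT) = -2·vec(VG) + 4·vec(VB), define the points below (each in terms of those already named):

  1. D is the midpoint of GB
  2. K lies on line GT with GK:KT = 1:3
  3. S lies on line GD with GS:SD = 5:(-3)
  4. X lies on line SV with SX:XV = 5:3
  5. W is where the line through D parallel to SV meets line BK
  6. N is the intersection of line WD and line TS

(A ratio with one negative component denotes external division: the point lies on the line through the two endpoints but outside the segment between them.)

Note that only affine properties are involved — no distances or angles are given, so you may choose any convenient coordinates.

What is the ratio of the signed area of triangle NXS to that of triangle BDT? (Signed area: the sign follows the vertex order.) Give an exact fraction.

[NXS]:[BDT] = -15/16

Choose coordinates V = (0, 0), G = (1, 0), B = (0, 1), T = (-2, 4).
1. D is the midpoint of GB ⇒ D = (1/2, 1/2)
2. K lies on line GT with GK:KT = 1:3 ⇒ K = (1/4, 1)
3. S lies on line GD with GS:SD = 5:(-3) ⇒ S = (-1/4, 5/4)
4. X lies on line SV with SX:XV = 5:3 ⇒ X = (-3/32, 15/32)
5. W is where the line through D parallel to SV meets line BK ⇒ W = (2/5, 1)
6. N is the intersection of line WD and line TS ⇒ N = (5/8, -1/8)
2·[NXS] = -15/32, 2·[BDT] = 1/2
[NXS]:[BDT] = -15/32:1/2 = -15/16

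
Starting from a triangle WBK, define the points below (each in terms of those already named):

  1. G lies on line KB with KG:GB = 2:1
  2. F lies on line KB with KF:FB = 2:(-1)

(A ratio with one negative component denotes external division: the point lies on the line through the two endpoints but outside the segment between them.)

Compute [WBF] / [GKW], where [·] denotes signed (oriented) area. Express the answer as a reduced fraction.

[WBF]:[GKW] = -3/2

Set W = (0, 0), B = (1, 0), K = (0, 1); any affine frame gives the same invariant.
1. G lies on line KB with KG:GB = 2:1 ⇒ G = (2/3, 1/3)
2. F lies on line KB with KF:FB = 2:(-1) ⇒ F = (2, -1)
2·[WBF] = -1, 2·[GKW] = 2/3
[WBF]:[GKW] = -1:2/3 = -3/2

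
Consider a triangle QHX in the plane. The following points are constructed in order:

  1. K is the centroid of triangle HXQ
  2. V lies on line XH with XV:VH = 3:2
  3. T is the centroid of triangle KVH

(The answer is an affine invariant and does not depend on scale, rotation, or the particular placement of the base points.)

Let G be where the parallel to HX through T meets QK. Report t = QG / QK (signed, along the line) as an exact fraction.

Work in coordinates with Q = (0, 0), H = (1, 0), X = (0, 1).
1. K is the centroid of triangle HXQ ⇒ K = (1/3, 1/3)
2. V lies on line XH with XV:VH = 3:2 ⇒ V = (3/5, 2/5)
3. T is the centroid of triangle KVH ⇒ T = (29/45, 11/45)
through T parallel to HX: direction (-1, 1); meets QK at G = (4/9, 4/9)
G = Q + t·(K−Q) with t = 4/3

t = 4/3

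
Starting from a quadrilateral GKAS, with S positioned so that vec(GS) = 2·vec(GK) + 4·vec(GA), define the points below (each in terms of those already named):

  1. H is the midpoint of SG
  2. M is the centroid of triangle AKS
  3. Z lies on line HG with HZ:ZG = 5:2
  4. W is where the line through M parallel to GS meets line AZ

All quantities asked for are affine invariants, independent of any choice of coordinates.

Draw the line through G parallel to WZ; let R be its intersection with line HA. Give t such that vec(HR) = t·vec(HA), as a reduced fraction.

t = 7/5

Assign G = (0, 0), K = (1, 0), A = (0, 1), S = (2, 4) — the answer is frame-independent, so this choice is without loss of generality.
1. H is the midpoint of SG ⇒ H = (1, 2)
2. M is the centroid of triangle AKS ⇒ M = (1, 5/3)
3. Z lies on line HG with HZ:ZG = 5:2 ⇒ Z = (2/7, 4/7)
4. W is where the line through M parallel to GS meets line AZ ⇒ W = (8/21, 3/7)
through G parallel to WZ: direction (-2/21, 1/7); meets HA at R = (-2/5, 3/5)
R = H + t·(A−H) with t = 7/5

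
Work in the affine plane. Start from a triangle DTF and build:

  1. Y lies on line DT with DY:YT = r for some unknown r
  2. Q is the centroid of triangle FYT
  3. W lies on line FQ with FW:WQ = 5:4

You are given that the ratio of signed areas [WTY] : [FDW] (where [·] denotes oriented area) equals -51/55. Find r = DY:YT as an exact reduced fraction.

Work in coordinates with D = (0, 0), T = (1, 0), F = (0, 1).
1. With DY:YT = r, write λ = r/(r+1) so Y = D + λ·(T−D); Y is affine-linear in λ
2. Q is the centroid of triangle FYT ⇒ Q is an affine combination of earlier points and hence also affine-linear in λ
3. W lies on line FQ with FW:WQ = 5:4 ⇒ W is an affine combination of earlier points and hence also affine-linear in λ
Every point depending on Y is an affine combination of Y and λ-independent points, so each such coordinate is linear in λ; the λ² term in each signed area is a multiple of (T−D)×(T−D) = 0, so 2·[WTY] and 2·[FDW] are each linear in λ. Evaluating at λ=0 and λ=1:
  2·[WTY] = 17/27·λ − 17/27,   2·[FDW] = 5/27·λ + 5/27
So [WTY]:[FDW] = (17/27·λ − 17/27) / (5/27·λ + 5/27). Setting this equal to -51/55:
  17/27·λ − 17/27 = -51/55·(5/27·λ + 5/27)  ⇒  λ = 4/7
Then r = λ/(1−λ) = (4/7)/(3/7) = 4/3. Check: with r = 4/3, Y = (4/7, 0) and [WTY]:[FDW] = -51/55 as required.

r = 4/3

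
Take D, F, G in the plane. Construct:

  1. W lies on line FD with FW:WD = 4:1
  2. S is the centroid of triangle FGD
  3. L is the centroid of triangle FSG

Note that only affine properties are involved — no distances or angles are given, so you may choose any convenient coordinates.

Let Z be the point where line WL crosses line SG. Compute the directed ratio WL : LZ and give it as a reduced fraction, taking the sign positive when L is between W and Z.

WL:LZ = -14/5

Work in coordinates with D = (0, 0), F = (1, 0), G = (0, 1).
1. W lies on line FD with FW:WD = 4:1 ⇒ W = (1/5, 0)
2. S is the centroid of triangle FGD ⇒ S = (1/3, 1/3)
3. L is the centroid of triangle FSG ⇒ L = (4/9, 4/9)
line WL meets SG at Z = (5/14, 2/7)
L = W + t·(Z−W) with t = 14/9, so WL:LZ = 14/9:-5/9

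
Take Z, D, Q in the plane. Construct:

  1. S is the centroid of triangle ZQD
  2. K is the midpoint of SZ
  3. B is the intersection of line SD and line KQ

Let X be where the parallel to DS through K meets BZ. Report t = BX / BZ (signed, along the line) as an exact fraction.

Set Z = (0, 0), D = (1, 0), Q = (0, 1); any affine frame gives the same invariant.
1. S is the centroid of triangle ZQD ⇒ S = (1/3, 1/3)
2. K is the midpoint of SZ ⇒ K = (1/6, 1/6)
3. B is the intersection of line SD and line KQ ⇒ B = (1/9, 4/9)
through K parallel to DS: direction (-2/3, 1/3); meets BZ at X = (1/18, 2/9)
X = B + t·(Z−B) with t = 1/2

t = 1/2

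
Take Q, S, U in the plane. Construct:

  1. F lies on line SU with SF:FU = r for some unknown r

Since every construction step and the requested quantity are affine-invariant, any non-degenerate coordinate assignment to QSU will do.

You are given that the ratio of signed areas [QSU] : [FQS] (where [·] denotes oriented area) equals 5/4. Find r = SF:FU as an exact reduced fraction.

Set Q = (0, 0), S = (1, 0), U = (0, 1); any affine frame gives the same invariant.
1. With SF:FU = r, write λ = r/(r+1) so F = S + λ·(U−S); F is affine-linear in λ
Every point depending on F is an affine combination of F and λ-independent points, so each such coordinate is linear in λ; the λ² term in each signed area is a multiple of (U−S)×(U−S) = 0, so 2·[QSU] and 2·[FQS] are each linear in λ. Evaluating at λ=0 and λ=1:
  2·[QSU] = 1,   2·[FQS] = λ
So [QSU]:[FQS] = (1) / (λ). Setting this equal to 5/4:
  1 = 5/4·(λ)  ⇒  λ = 4/5
Then r = λ/(1−λ) = (4/5)/(1/5) = 4. Check: with r = 4, F = (1/5, 4/5) and [QSU]:[FQS] = 5/4 as required.

r = 4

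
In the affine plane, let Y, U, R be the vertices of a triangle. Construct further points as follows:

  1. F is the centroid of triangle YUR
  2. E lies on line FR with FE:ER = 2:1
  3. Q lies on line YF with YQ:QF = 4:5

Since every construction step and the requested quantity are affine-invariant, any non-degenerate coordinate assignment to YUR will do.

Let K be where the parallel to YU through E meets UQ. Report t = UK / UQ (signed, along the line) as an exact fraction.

Assign Y = (0, 0), U = (1, 0), R = (0, 1) — the answer is frame-independent, so this choice is without loss of generality.
1. F is the centroid of triangle YUR ⇒ F = (1/3, 1/3)
2. E lies on line FR with FE:ER = 2:1 ⇒ E = (1/9, 7/9)
3. Q lies on line YF with YQ:QF = 4:5 ⇒ Q = (4/27, 4/27)
through E parallel to YU: direction (1, 0); meets UQ at K = (-125/36, 7/9)
K = U + t·(Q−U) with t = 21/4

t = 21/4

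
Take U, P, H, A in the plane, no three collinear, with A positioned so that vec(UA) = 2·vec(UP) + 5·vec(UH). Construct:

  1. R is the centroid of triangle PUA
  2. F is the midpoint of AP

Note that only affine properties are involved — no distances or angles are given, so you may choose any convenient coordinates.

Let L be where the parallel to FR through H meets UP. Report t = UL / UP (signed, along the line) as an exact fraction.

Set U = (0, 0), P = (1, 0), H = (0, 1), A = (2, 5); any affine frame gives the same invariant.
1. R is the centroid of triangle PUA ⇒ R = (1, 5/3)
2. F is the midpoint of AP ⇒ F = (3/2, 5/2)
through H parallel to FR: direction (-1/2, -5/6); meets UP at L = (-3/5, 0)
L = U + t·(P−U) with t = -3/5

t = -3/5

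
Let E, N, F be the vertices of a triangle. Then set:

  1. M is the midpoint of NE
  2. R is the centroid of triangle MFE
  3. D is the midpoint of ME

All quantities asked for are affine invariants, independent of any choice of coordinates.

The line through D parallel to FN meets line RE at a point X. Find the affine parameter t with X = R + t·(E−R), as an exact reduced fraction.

Assign E = (0, 0), N = (1, 0), F = (0, 1) — the answer is frame-independent, so this choice is without loss of generality.
1. M is the midpoint of NE ⇒ M = (1/2, 0)
2. R is the centroid of triangle MFE ⇒ R = (1/6, 1/3)
3. D is the midpoint of ME ⇒ D = (1/4, 0)
through D parallel to FN: direction (1, -1); meets RE at X = (1/12, 1/6)
X = R + t·(E−R) with t = 1/2

t = 1/2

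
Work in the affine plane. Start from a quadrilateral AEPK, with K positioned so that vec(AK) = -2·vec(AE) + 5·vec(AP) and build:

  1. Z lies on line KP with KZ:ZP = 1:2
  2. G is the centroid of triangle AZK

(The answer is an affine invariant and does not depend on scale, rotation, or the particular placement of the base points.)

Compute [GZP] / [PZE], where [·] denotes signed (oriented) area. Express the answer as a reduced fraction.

Choose coordinates A = (0, 0), E = (1, 0), P = (0, 1), K = (-2, 5).
1. Z lies on line KP with KZ:ZP = 1:2 ⇒ Z = (-4/3, 11/3)
2. G is the centroid of triangle AZK ⇒ G = (-10/9, 26/9)
2·[GZP] = -4/9, 2·[PZE] = -4/3
[GZP]:[PZE] = -4/9:-4/3 = 1/3

[GZP]:[PZE] = 1/3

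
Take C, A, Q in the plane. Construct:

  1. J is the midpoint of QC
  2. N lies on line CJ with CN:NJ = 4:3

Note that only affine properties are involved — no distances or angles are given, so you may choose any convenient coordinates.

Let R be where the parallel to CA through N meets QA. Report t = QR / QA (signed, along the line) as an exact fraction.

t = 5/7

Assign C = (0, 0), A = (1, 0), Q = (0, 1) — the answer is frame-independent, so this choice is without loss of generality.
1. J is the midpoint of QC ⇒ J = (0, 1/2)
2. N lies on line CJ with CN:NJ = 4:3 ⇒ N = (0, 2/7)
through N parallel to CA: direction (1, 0); meets QA at R = (5/7, 2/7)
R = Q + t·(A−Q) with t = 5/7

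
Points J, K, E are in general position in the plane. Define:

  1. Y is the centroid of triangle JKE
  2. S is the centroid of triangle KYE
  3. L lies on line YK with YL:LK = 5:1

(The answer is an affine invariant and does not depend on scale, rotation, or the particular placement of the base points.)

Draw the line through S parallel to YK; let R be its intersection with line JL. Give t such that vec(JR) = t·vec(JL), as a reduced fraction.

t = 4/3

Work in coordinates with J = (0, 0), K = (1, 0), E = (0, 1).
1. Y is the centroid of triangle JKE ⇒ Y = (1/3, 1/3)
2. S is the centroid of triangle KYE ⇒ S = (4/9, 4/9)
3. L lies on line YK with YL:LK = 5:1 ⇒ L = (8/9, 1/18)
through S parallel to YK: direction (2/3, -1/3); meets JL at R = (32/27, 2/27)
R = J + t·(L−J) with t = 4/3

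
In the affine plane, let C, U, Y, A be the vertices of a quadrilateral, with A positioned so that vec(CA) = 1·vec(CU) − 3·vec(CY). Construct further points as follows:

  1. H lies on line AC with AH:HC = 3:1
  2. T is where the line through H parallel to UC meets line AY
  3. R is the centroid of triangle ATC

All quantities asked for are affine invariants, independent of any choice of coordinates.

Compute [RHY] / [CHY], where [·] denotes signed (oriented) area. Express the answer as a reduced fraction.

Work in coordinates with C = (0, 0), U = (1, 0), Y = (0, 1), A = (1, -3).
1. H lies on line AC with AH:HC = 3:1 ⇒ H = (1/4, -3/4)
2. T is where the line through H parallel to UC meets line AY ⇒ T = (7/16, -3/4)
3. R is the centroid of triangle ATC ⇒ R = (23/48, -5/4)
2·[RHY] = -53/192, 2·[CHY] = 1/4
[RHY]:[CHY] = -53/192:1/4 = -53/48

[RHY]:[CHY] = -53/48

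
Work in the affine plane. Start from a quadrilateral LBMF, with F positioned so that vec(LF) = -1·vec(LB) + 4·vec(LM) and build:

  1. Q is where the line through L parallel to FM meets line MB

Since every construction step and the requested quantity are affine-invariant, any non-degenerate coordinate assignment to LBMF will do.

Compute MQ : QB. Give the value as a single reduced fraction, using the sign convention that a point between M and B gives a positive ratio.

MQ:QB = -1/3

Set L = (0, 0), B = (1, 0), M = (0, 1), F = (-1, 4); any affine frame gives the same invariant.
1. Q is where the line through L parallel to FM meets line MB ⇒ Q = (-1/2, 3/2)
Q = M + t·(B−M) with t = -1/2, so MQ:QB = t:(1−t) = -1/2:3/2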